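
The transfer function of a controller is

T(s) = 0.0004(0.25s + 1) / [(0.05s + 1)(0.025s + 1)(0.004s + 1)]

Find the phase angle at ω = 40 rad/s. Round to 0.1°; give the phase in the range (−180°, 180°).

-33.2°

At ω = 40 rad/s:
zero (1 + j40·0.25) = 1 + j10 → |·| ≈ 10.05, ∠ ≈ 84.29°
pole (1 + j40·0.05) = 1 + j2 → |·| ≈ 2.2361, ∠ ≈ 63.43°
pole (1 + j40·0.025) = 1 + j1 → |·| ≈ 1.4142, ∠ ≈ 45.00°
pole (1 + j40·0.004) = 1 + j0.16 → |·| ≈ 1.0127, ∠ ≈ 9.09°
∠T = (84.29°) − (63.43° + 45.00° + 9.09°) = -33.23°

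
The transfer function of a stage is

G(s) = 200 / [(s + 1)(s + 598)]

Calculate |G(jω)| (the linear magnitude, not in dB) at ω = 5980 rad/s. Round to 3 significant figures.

At s = jω = j5980:
pole (s+1): 1 + j5980 → |·| = √(1²+5980²) = √35760401 ≈ 5980, ∠ = arctan(5980/1) ≈ 89.99°
pole (s+598): 598 + j5980 → |·| = √(598²+5980²) = √36118004 ≈ 6009.8, ∠ = arctan(5980/598) ≈ 84.29°
|G| = 200 / 3.5939e+07 ≈ 5.565e-06

5.57e-06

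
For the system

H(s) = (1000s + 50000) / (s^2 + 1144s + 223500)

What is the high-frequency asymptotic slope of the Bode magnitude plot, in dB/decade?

-20 dB/decade

Each pole contributes −20 dB/decade at high frequency; each zero contributes +20 dB/decade.
Net: 1 zero(s) − 2 pole(s) → -20 dB/decade.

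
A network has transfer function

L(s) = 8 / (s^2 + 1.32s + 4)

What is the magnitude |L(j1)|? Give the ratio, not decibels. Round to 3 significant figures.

2.44

At s = jω = j1:
quadratic: (j1)² + 1.32·j1 + 4 = 3 + j1.32 → |·| ≈ 3.2776, ∠ ≈ 23.75°
|L| = 8 / 3.2776 ≈ 2.4408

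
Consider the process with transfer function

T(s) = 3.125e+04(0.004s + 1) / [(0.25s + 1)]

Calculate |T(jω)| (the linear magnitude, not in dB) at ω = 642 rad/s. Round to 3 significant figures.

537

At ω = 642 rad/s:
zero (1 + j642·0.004) = 1 + j2.568 → |·| ≈ 2.7558, ∠ ≈ 68.72°
pole (1 + j642·0.25) = 1 + j160.5 → |·| ≈ 160.5, ∠ ≈ 89.64°
|T| = 3.125e+04 · 2.7558 / (160.5) ≈ 536.57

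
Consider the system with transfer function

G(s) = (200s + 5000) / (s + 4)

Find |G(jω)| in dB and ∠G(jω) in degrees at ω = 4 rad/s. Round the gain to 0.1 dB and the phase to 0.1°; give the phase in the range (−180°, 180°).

59.0 dB, -35.9°

Substitute s = j4:
Numerator: 200(j4) + 5000 = 5000 + j800
Denominator: (j4) + 4 = 4 + j4
|N| = √(5000² + 800²) ≈ 5063.6, ∠N ≈ 9.09°
|D| = √(4² + 4²) ≈ 5.6569, ∠D ≈ 45.00°
|G| = 5063.6 / 5.6569 ≈ 895.12
Gain = 20 log₁₀(895.12) ≈ 59.04 dB
∠G = 9.09° − 45.00° = -35.91°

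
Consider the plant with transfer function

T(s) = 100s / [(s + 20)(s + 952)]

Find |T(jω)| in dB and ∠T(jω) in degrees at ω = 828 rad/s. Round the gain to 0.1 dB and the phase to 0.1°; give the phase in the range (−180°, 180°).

-22.0 dB, -39.6°

At s = jω = j828:
zero at origin: s = j828 → |·| = 828, ∠ = 90.00°
pole (s+20): 20 + j828 → |·| = √(20²+828²) = √685984 ≈ 828.24, ∠ = arctan(828/20) ≈ 88.62°
pole (s+952): 952 + j828 → |·| = √(952²+828²) = √1591888 ≈ 1261.7, ∠ = arctan(828/952) ≈ 41.02°
|T| = 100 · 828 / 1.045e+06 ≈ 0.079234
Gain = 20 log₁₀(0.079234) ≈ -22.02 dB
∠T = 90.00° − 129.64° = -39.64°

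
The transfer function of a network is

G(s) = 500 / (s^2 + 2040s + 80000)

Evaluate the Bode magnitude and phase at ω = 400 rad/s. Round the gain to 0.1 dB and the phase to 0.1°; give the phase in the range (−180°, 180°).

-64.3 dB, -95.6°

Substitute s = j400:
Numerator: 500 = 500 + j0
Denominator: (j400)^2 + 2040(j400) + 80000 = -80000 + j816000
|N| = √(500² + 0²) ≈ 500, ∠N ≈ 0.00°
|D| = √(80000² + 816000²) ≈ 8.1991e+05, ∠D ≈ 95.60°
|G| = 500 / 8.1991e+05 ≈ 0.00060982
Gain = 20 log₁₀(0.00060982) ≈ -64.30 dB
∠G = 0.00° − 95.60° = -95.60°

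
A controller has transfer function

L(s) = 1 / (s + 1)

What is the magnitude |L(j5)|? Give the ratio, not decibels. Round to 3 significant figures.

At s = jω = j5:
pole (s+1): 1 + j5 → |·| = √(1²+5²) = √26 ≈ 5.099, ∠ = arctan(5/1) ≈ 78.69°
|L| = 1 / 5.099 ≈ 0.19612

0.196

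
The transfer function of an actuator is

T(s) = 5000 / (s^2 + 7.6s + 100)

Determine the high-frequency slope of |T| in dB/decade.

-40 dB/decade

Each pole contributes −20 dB/decade at high frequency; each zero contributes +20 dB/decade.
Net: 0 zero(s) − 2 pole(s) → -40 dB/decade.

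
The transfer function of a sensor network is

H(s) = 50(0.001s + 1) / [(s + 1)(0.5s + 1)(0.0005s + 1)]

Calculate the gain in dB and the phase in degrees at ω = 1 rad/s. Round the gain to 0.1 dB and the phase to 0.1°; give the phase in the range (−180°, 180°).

At ω = 1 rad/s:
zero (1 + j1·0.001) = 1 + j0.001 → |·| ≈ 1, ∠ ≈ 0.06°
pole (1 + j1·1) = 1 + j1 → |·| ≈ 1.4142, ∠ ≈ 45.00°
pole (1 + j1·0.5) = 1 + j0.5 → |·| ≈ 1.118, ∠ ≈ 26.57°
pole (1 + j1·0.0005) = 1 + j0.0005 → |·| ≈ 1, ∠ ≈ 0.03°
|H| = 50 · 1 / (1.4142 · 1.118 · 1) ≈ 31.624
Gain = 20 log₁₀(31.624) ≈ 30.00 dB
∠H = (0.06°) − (45.00° + 26.57° + 0.03°) = -71.54°

30.0 dB, -71.5°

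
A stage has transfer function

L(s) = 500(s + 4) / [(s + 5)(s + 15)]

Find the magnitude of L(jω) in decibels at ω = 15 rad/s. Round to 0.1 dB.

At s = jω = j15:
zero (s+4): 4 + j15 → |·| = √(4²+15²) = √241 ≈ 15.524, ∠ = arctan(15/4) ≈ 75.07°
pole (s+5): 5 + j15 → |·| = √(5²+15²) = √250 ≈ 15.811, ∠ = arctan(15/5) ≈ 71.57°
pole (s+15): 15 + j15 → |·| = √(15²+15²) = √450 ≈ 21.213, ∠ = arctan(15/15) ≈ 45.00°
|L| = 500 · 15.524 / 335.4 ≈ 23.143
Gain = 20 log₁₀(23.143) ≈ 27.29 dB

27.3 dB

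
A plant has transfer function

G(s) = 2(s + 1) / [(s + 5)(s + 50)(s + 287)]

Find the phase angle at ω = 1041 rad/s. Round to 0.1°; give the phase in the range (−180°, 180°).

At s = jω = j1041:
zero (s+1): 1 + j1041 → |·| = √(1²+1041²) = √1083682 ≈ 1041, ∠ = arctan(1041/1) ≈ 89.94°
pole (s+5): 5 + j1041 → |·| = √(5²+1041²) = √1083706 ≈ 1041, ∠ = arctan(1041/5) ≈ 89.72°
pole (s+50): 50 + j1041 → |·| = √(50²+1041²) = √1086181 ≈ 1042.2, ∠ = arctan(1041/50) ≈ 87.25°
pole (s+287): 287 + j1041 → |·| = √(287²+1041²) = √1166050 ≈ 1079.8, ∠ = arctan(1041/287) ≈ 74.59°
∠G = 89.94° − 251.56° = -161.62°

-161.6°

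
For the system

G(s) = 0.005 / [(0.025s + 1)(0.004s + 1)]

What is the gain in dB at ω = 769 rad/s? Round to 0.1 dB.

At ω = 769 rad/s:
pole (1 + j769·0.025) = 1 + j19.225 → |·| ≈ 19.251, ∠ ≈ 87.02°
pole (1 + j769·0.004) = 1 + j3.076 → |·| ≈ 3.2345, ∠ ≈ 71.99°
|G| = 0.005 · 1 / (19.251 · 3.2345) ≈ 8.0299e-05
Gain = 20 log₁₀(8.0299e-05) ≈ -81.91 dB

-81.9 dB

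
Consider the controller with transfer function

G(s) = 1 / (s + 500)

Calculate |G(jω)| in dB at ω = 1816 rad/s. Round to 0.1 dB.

-65.5 dB

At s = jω = j1816:
pole (s+500): 500 + j1816 → |·| = √(500²+1816²) = √3547856 ≈ 1883.6, ∠ = arctan(1816/500) ≈ 74.61°
|G| = 1 / 1883.6 ≈ 0.0005309
Gain = 20 log₁₀(0.0005309) ≈ -65.50 dB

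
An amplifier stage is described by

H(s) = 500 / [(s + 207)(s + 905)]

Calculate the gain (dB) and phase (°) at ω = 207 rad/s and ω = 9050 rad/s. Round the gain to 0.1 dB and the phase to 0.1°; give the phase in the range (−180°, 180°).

ω = 207: -54.7 dB, -57.9°; ω = 9050: -104.3 dB, -173.0°

At s = jω = j207:
pole (s+207): 207 + j207 → |·| = √(207²+207²) = √85698 ≈ 292.74, ∠ = arctan(207/207) ≈ 45.00°
pole (s+905): 905 + j207 → |·| = √(905²+207²) = √861874 ≈ 928.37, ∠ = arctan(207/905) ≈ 12.88°
|H| = 500 / 2.7177e+05 ≈ 0.0018398
Gain = 20 log₁₀(0.0018398) ≈ -54.70 dB
∠H = 0.00° − 57.88° = -57.88°

At s = jω = j9050:
pole (s+207): 207 + j9050 → |·| = √(207²+9050²) = √81945349 ≈ 9052.4, ∠ = arctan(9050/207) ≈ 88.69°
pole (s+905): 905 + j9050 → |·| = √(905²+9050²) = √82721525 ≈ 9095.1, ∠ = arctan(9050/905) ≈ 84.29°
|H| = 500 / 8.2332e+07 ≈ 6.073e-06
Gain = 20 log₁₀(6.073e-06) ≈ -104.33 dB
∠H = 0.00° − 172.98° = -172.98°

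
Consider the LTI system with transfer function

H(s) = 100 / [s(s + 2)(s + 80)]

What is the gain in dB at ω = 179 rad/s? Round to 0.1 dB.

-96.0 dB

At s = jω = j179:
pole (s+2): 2 + j179 → |·| = √(2²+179²) = √32045 ≈ 179.01, ∠ = arctan(179/2) ≈ 89.36°
pole (s+80): 80 + j179 → |·| = √(80²+179²) = √38441 ≈ 196.06, ∠ = arctan(179/80) ≈ 65.92°
pole at origin: |s| = 179, ∠ = 90.00° (in denominator)
|H| = 100 / 6.2823e+06 ≈ 1.5918e-05
Gain = 20 log₁₀(1.5918e-05) ≈ -95.96 dB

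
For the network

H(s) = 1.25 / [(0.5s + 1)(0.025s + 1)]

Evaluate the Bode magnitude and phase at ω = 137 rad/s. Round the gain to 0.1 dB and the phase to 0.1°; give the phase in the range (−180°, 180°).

At ω = 137 rad/s:
pole (1 + j137·0.5) = 1 + j68.5 → |·| ≈ 68.507, ∠ ≈ 89.16°
pole (1 + j137·0.025) = 1 + j3.425 → |·| ≈ 3.568, ∠ ≈ 73.72°
|H| = 1.25 · 1 / (68.507 · 3.568) ≈ 0.0051139
Gain = 20 log₁₀(0.0051139) ≈ -45.82 dB
∠H = (0°) − (89.16° + 73.72°) = -162.88°

-45.8 dB, -162.9°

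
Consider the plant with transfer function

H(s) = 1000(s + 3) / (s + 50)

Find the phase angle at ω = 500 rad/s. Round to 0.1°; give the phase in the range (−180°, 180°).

At s = jω = j500:
zero (s+3): 3 + j500 → |·| = √(3²+500²) = √250009 ≈ 500.01, ∠ = arctan(500/3) ≈ 89.66°
pole (s+50): 50 + j500 → |·| = √(50²+500²) = √252500 ≈ 502.49, ∠ = arctan(500/50) ≈ 84.29°
∠H = 89.66° − 84.29° = 5.37°

5.4°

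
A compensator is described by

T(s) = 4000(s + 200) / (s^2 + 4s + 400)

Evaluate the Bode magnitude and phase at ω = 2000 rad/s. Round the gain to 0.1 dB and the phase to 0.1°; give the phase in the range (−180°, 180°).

6.1 dB, -95.6°

At s = jω = j2000:
zero (s+200): 200 + j2000 → |·| = √(200²+2000²) = √4040000 ≈ 2010, ∠ = arctan(2000/200) ≈ 84.29°
quadratic: (j2000)² + 4·j2000 + 400 = -3999600 + j8000 → |·| ≈ 3.9996e+06, ∠ ≈ 179.89°
|T| = 4000 · 2010 / 3.9996e+06 ≈ 2.0102
Gain = 20 log₁₀(2.0102) ≈ 6.06 dB
∠T = 84.29° − 179.89° = -95.60°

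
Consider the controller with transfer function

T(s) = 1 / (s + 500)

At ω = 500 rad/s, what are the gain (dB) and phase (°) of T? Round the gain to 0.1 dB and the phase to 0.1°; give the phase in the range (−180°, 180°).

-57.0 dB, -45.0°

Substitute s = j500:
Numerator: 1 = 1 + j0
Denominator: (j500) + 500 = 500 + j500
|N| = √(1² + 0²) ≈ 1, ∠N ≈ 0.00°
|D| = √(500² + 500²) ≈ 707.11, ∠D ≈ 45.00°
|T| = 1 / 707.11 ≈ 0.0014142
Gain = 20 log₁₀(0.0014142) ≈ -56.99 dB
∠T = 0.00° − 45.00° = -45.00°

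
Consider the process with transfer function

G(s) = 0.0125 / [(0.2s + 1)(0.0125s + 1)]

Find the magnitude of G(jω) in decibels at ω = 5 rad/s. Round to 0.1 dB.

-41.1 dB

At ω = 5 rad/s:
pole (1 + j5·0.2) = 1 + j1 → |·| ≈ 1.4142, ∠ ≈ 45.00°
pole (1 + j5·0.0125) = 1 + j0.0625 → |·| ≈ 1.002, ∠ ≈ 3.58°
|G| = 0.0125 · 1 / (1.4142 · 1.002) ≈ 0.0088213
Gain = 20 log₁₀(0.0088213) ≈ -41.09 dB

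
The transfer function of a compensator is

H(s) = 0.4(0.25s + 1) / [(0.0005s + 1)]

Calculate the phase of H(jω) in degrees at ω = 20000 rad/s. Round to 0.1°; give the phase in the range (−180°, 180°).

5.7°

At ω = 20000 rad/s:
zero (1 + j20000·0.25) = 1 + j5000 → |·| ≈ 5000, ∠ ≈ 89.99°
pole (1 + j20000·0.0005) = 1 + j10 → |·| ≈ 10.05, ∠ ≈ 84.29°
∠H = (89.99°) − (84.29°) = 5.70°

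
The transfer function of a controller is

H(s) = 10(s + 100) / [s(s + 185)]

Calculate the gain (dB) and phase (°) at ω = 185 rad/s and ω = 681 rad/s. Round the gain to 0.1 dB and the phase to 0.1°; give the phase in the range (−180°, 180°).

ω = 185: -27.2 dB, -73.4°; ω = 681: -36.9 dB, -83.2°

At s = jω = j185:
zero (s+100): 100 + j185 → |·| = √(100²+185²) = √44225 ≈ 210.3, ∠ = arctan(185/100) ≈ 61.61°
pole (s+185): 185 + j185 → |·| = √(185²+185²) = √68450 ≈ 261.63, ∠ = arctan(185/185) ≈ 45.00°
pole at origin: |s| = 185, ∠ = 90.00° (in denominator)
|H| = 10 · 210.3 / 48402 ≈ 0.043449
Gain = 20 log₁₀(0.043449) ≈ -27.24 dB
∠H = 61.61° − 135.00° = -73.39°

At s = jω = j681:
zero (s+100): 100 + j681 → |·| = √(100²+681²) = √473761 ≈ 688.3, ∠ = arctan(681/100) ≈ 81.65°
pole (s+185): 185 + j681 → |·| = √(185²+681²) = √497986 ≈ 705.68, ∠ = arctan(681/185) ≈ 74.80°
pole at origin: |s| = 681, ∠ = 90.00° (in denominator)
|H| = 10 · 688.3 / 4.8057e+05 ≈ 0.014323
Gain = 20 log₁₀(0.014323) ≈ -36.88 dB
∠H = 81.65° − 164.80° = -83.15°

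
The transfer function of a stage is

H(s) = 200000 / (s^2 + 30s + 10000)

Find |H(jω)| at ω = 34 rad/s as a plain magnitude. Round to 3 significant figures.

22.5

At s = jω = j34:
quadratic: (j34)² + 30·j34 + 10000 = 8844 + j1020 → |·| ≈ 8902.6, ∠ ≈ 6.58°
|H| = 200000 / 8902.6 ≈ 22.465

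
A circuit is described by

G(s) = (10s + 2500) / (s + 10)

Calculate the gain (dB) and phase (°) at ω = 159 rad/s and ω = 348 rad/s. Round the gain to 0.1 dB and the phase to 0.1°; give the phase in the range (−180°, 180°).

ω = 159: 25.4 dB, -53.9°; ω = 348: 21.8 dB, -34.0°

Substitute s = j159:
Numerator: 10(j159) + 2500 = 2500 + j1590
Denominator: (j159) + 10 = 10 + j159
|N| = √(2500² + 1590²) ≈ 2962.8, ∠N ≈ 32.46°
|D| = √(10² + 159²) ≈ 159.31, ∠D ≈ 86.40°
|G| = 2962.8 / 159.31 ≈ 18.598
Gain = 20 log₁₀(18.598) ≈ 25.39 dB
∠G = 32.46° − 86.40° = -53.94°

Substitute s = j348:
Numerator: 10(j348) + 2500 = 2500 + j3480
Denominator: (j348) + 10 = 10 + j348
|N| = √(2500² + 3480²) ≈ 4284.9, ∠N ≈ 54.31°
|D| = √(10² + 348²) ≈ 348.14, ∠D ≈ 88.35°
|G| = 4284.9 / 348.14 ≈ 12.308
Gain = 20 log₁₀(12.308) ≈ 21.80 dB
∠G = 54.31° − 88.35° = -34.04°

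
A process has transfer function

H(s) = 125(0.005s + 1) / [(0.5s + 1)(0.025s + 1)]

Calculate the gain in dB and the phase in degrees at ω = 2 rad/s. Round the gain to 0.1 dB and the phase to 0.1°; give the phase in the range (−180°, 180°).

At ω = 2 rad/s:
zero (1 + j2·0.005) = 1 + j0.01 → |·| ≈ 1, ∠ ≈ 0.57°
pole (1 + j2·0.5) = 1 + j1 → |·| ≈ 1.4142, ∠ ≈ 45.00°
pole (1 + j2·0.025) = 1 + j0.05 → |·| ≈ 1.0012, ∠ ≈ 2.86°
|H| = 125 · 1 / (1.4142 · 1.0012) ≈ 88.283
Gain = 20 log₁₀(88.283) ≈ 38.92 dB
∠H = (0.57°) − (45.00° + 2.86°) = -47.29°

38.9 dB, -47.3°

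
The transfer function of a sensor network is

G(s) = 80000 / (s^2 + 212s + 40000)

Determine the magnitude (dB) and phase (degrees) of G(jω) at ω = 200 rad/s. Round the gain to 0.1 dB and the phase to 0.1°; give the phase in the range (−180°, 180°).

At s = jω = j200:
quadratic: (j200)² + 212·j200 + 40000 = 0 + j42400 → |·| ≈ 42400, ∠ ≈ 90.00°
|G| = 80000 / 42400 ≈ 1.8868
Gain = 20 log₁₀(1.8868) ≈ 5.51 dB
∠G = 0.00° − 90.00° = -90.00°

5.5 dB, -90.0°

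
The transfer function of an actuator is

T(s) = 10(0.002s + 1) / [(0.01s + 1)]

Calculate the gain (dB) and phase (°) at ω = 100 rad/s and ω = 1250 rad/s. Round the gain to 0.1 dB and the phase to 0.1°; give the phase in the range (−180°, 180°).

ω = 100: 17.2 dB, -33.7°; ω = 1250: 6.6 dB, -17.2°

At ω = 100 rad/s:
zero (1 + j100·0.002) = 1 + j0.2 → |·| ≈ 1.0198, ∠ ≈ 11.31°
pole (1 + j100·0.01) = 1 + j1 → |·| ≈ 1.4142, ∠ ≈ 45.00°
|T| = 10 · 1.0198 / (1.4142) ≈ 7.2111
Gain = 20 log₁₀(7.2111) ≈ 17.16 dB
∠T = (11.31°) − (45.00°) = -33.69°

At ω = 1250 rad/s:
zero (1 + j1250·0.002) = 1 + j2.5 → |·| ≈ 2.6926, ∠ ≈ 68.20°
pole (1 + j1250·0.01) = 1 + j12.5 → |·| ≈ 12.54, ∠ ≈ 85.43°
|T| = 10 · 2.6926 / (12.54) ≈ 2.1472
Gain = 20 log₁₀(2.1472) ≈ 6.64 dB
∠T = (68.20°) − (85.43°) = -17.23°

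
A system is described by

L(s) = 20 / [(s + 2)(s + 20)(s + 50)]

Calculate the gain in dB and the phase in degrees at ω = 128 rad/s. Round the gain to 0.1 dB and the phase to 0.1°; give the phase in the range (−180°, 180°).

At s = jω = j128:
pole (s+2): 2 + j128 → |·| = √(2²+128²) = √16388 ≈ 128.02, ∠ = arctan(128/2) ≈ 89.10°
pole (s+20): 20 + j128 → |·| = √(20²+128²) = √16784 ≈ 129.55, ∠ = arctan(128/20) ≈ 81.12°
pole (s+50): 50 + j128 → |·| = √(50²+128²) = √18884 ≈ 137.42, ∠ = arctan(128/50) ≈ 68.66°
|L| = 20 / 2.2791e+06 ≈ 8.7754e-06
Gain = 20 log₁₀(8.7754e-06) ≈ -101.13 dB
∠L = 0.00° − 238.88° = -238.88° ≡ 121.12° (principal value)

-101.1 dB, 121.1°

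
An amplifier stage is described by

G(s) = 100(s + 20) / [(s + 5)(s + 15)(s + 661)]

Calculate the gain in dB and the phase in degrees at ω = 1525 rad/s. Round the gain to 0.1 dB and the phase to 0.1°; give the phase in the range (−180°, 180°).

At s = jω = j1525:
zero (s+20): 20 + j1525 → |·| = √(20²+1525²) = √2326025 ≈ 1525.1, ∠ = arctan(1525/20) ≈ 89.25°
pole (s+5): 5 + j1525 → |·| = √(5²+1525²) = √2325650 ≈ 1525, ∠ = arctan(1525/5) ≈ 89.81°
pole (s+15): 15 + j1525 → |·| = √(15²+1525²) = √2325850 ≈ 1525.1, ∠ = arctan(1525/15) ≈ 89.44°
pole (s+661): 661 + j1525 → |·| = √(661²+1525²) = √2762546 ≈ 1662.1, ∠ = arctan(1525/661) ≈ 66.57°
|G| = 100 · 1525.1 / 3.8657e+09 ≈ 3.9452e-05
Gain = 20 log₁₀(3.9452e-05) ≈ -88.08 dB
∠G = 89.25° − 245.82° = -156.57°

-88.1 dB, -156.6°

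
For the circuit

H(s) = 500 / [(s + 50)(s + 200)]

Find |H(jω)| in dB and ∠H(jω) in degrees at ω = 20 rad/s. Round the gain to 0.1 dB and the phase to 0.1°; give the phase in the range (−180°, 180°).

At s = jω = j20:
pole (s+50): 50 + j20 → |·| = √(50²+20²) = √2900 ≈ 53.852, ∠ = arctan(20/50) ≈ 21.80°
pole (s+200): 200 + j20 → |·| = √(200²+20²) = √40400 ≈ 201, ∠ = arctan(20/200) ≈ 5.71°
|H| = 500 / 10824 ≈ 0.046194
Gain = 20 log₁₀(0.046194) ≈ -26.71 dB
∠H = 0.00° − 27.51° = -27.51°

-26.7 dB, -27.5°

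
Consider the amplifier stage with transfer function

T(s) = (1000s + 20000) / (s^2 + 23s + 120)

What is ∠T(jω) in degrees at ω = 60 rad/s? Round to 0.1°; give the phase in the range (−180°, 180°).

Substitute s = j60:
Numerator: 1000(j60) + 20000 = 20000 + j60000
Denominator: (j60)^2 + 23(j60) + 120 = -3480 + j1380
|N| = √(20000² + 60000²) ≈ 63246, ∠N ≈ 71.57°
|D| = √(3480² + 1380²) ≈ 3743.6, ∠D ≈ 158.37°
∠T = 71.57° − 158.37° = -86.80°

-86.8°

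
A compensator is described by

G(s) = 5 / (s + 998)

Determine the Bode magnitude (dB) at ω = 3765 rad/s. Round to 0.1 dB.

At s = jω = j3765:
pole (s+998): 998 + j3765 → |·| = √(998²+3765²) = √15171229 ≈ 3895, ∠ = arctan(3765/998) ≈ 75.15°
|G| = 5 / 3895 ≈ 0.0012837
Gain = 20 log₁₀(0.0012837) ≈ -57.83 dB

-57.8 dB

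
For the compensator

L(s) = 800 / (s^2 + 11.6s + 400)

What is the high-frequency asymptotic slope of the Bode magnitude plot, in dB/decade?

Each pole contributes −20 dB/decade at high frequency; each zero contributes +20 dB/decade.
Net: 0 zero(s) − 2 pole(s) → -40 dB/decade.

-40 dB/decade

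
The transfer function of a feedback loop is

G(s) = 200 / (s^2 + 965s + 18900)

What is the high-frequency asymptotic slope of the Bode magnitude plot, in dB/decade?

Each pole contributes −20 dB/decade at high frequency; each zero contributes +20 dB/decade.
Net: 0 zero(s) − 2 pole(s) → -40 dB/decade.

-40 dB/decade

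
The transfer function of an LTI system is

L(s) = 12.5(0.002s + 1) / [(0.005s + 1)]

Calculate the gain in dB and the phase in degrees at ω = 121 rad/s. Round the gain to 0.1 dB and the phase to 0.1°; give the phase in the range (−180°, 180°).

At ω = 121 rad/s:
zero (1 + j121·0.002) = 1 + j0.242 → |·| ≈ 1.0289, ∠ ≈ 13.60°
pole (1 + j121·0.005) = 1 + j0.605 → |·| ≈ 1.1688, ∠ ≈ 31.17°
|L| = 12.5 · 1.0289 / (1.1688) ≈ 11.004
Gain = 20 log₁₀(11.004) ≈ 20.83 dB
∠L = (13.60°) − (31.17°) = -17.57°

20.8 dB, -17.6°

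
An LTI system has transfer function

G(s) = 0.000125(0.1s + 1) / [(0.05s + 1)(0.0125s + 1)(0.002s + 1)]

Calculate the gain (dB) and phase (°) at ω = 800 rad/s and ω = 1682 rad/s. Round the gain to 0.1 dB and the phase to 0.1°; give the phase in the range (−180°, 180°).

ω = 800: -97.6 dB, -141.6°; ω = 1682: -109.4 dB, -160.4°

At ω = 800 rad/s:
zero (1 + j800·0.1) = 1 + j80 → |·| ≈ 80.006, ∠ ≈ 89.28°
pole (1 + j800·0.05) = 1 + j40 → |·| ≈ 40.012, ∠ ≈ 88.57°
pole (1 + j800·0.0125) = 1 + j10 → |·| ≈ 10.05, ∠ ≈ 84.29°
pole (1 + j800·0.002) = 1 + j1.6 → |·| ≈ 1.8868, ∠ ≈ 57.99°
|G| = 0.000125 · 80.006 / (40.012 · 10.05 · 1.8868) ≈ 1.3181e-05
Gain = 20 log₁₀(1.3181e-05) ≈ -97.60 dB
∠G = (89.28°) − (88.57° + 84.29° + 57.99°) = -141.57°

At ω = 1682 rad/s:
zero (1 + j1682·0.1) = 1 + j168.2 → |·| ≈ 168.2, ∠ ≈ 89.66°
pole (1 + j1682·0.05) = 1 + j84.1 → |·| ≈ 84.106, ∠ ≈ 89.32°
pole (1 + j1682·0.0125) = 1 + j21.025 → |·| ≈ 21.049, ∠ ≈ 87.28°
pole (1 + j1682·0.002) = 1 + j3.364 → |·| ≈ 3.5095, ∠ ≈ 73.44°
|G| = 0.000125 · 168.2 / (84.106 · 21.049 · 3.5095) ≈ 3.384e-06
Gain = 20 log₁₀(3.384e-06) ≈ -109.41 dB
∠G = (89.66°) − (89.32° + 87.28° + 73.44°) = -160.38°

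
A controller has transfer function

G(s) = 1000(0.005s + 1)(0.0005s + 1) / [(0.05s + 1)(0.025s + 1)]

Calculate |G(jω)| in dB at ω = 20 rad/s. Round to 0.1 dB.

56.1 dB

At ω = 20 rad/s:
zero (1 + j20·0.005) = 1 + j0.1 → |·| ≈ 1.005, ∠ ≈ 5.71°
zero (1 + j20·0.0005) = 1 + j0.01 → |·| ≈ 1, ∠ ≈ 0.57°
pole (1 + j20·0.05) = 1 + j1 → |·| ≈ 1.4142, ∠ ≈ 45.00°
pole (1 + j20·0.025) = 1 + j0.5 → |·| ≈ 1.118, ∠ ≈ 26.57°
|G| = 1000 · 1.005 · 1 / (1.4142 · 1.118) ≈ 635.64
Gain = 20 log₁₀(635.64) ≈ 56.06 dB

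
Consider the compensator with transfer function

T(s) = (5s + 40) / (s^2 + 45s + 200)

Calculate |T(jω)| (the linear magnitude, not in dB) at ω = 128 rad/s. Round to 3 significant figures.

0.0373

Substitute s = j128:
Numerator: 5(j128) + 40 = 40 + j640
Denominator: (j128)^2 + 45(j128) + 200 = -16184 + j5760
|N| = √(40² + 640²) ≈ 641.25, ∠N ≈ 86.42°
|D| = √(16184² + 5760²) ≈ 17178, ∠D ≈ 160.41°
|T| = 641.25 / 17178 ≈ 0.03733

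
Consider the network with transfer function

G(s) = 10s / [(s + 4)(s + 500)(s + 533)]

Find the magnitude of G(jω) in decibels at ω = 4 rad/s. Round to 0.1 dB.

-91.5 dB

At s = jω = j4:
zero at origin: s = j4 → |·| = 4, ∠ = 90.00°
pole (s+4): 4 + j4 → |·| = √(4²+4²) = √32 ≈ 5.6569, ∠ = arctan(4/4) ≈ 45.00°
pole (s+500): 500 + j4 → |·| = √(500²+4²) = √250016 ≈ 500.02, ∠ = arctan(4/500) ≈ 0.46°
pole (s+533): 533 + j4 → |·| = √(533²+4²) = √284105 ≈ 533.02, ∠ = arctan(4/533) ≈ 0.43°
|G| = 10 · 4 / 1.5077e+06 ≈ 2.653e-05
Gain = 20 log₁₀(2.653e-05) ≈ -91.53 dB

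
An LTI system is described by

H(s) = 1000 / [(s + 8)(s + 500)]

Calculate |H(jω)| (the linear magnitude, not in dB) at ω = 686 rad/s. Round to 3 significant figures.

0.00172

At s = jω = j686:
pole (s+8): 8 + j686 → |·| = √(8²+686²) = √470660 ≈ 686.05, ∠ = arctan(686/8) ≈ 89.33°
pole (s+500): 500 + j686 → |·| = √(500²+686²) = √720596 ≈ 848.88, ∠ = arctan(686/500) ≈ 53.91°
|H| = 1000 / 5.8237e+05 ≈ 0.0017171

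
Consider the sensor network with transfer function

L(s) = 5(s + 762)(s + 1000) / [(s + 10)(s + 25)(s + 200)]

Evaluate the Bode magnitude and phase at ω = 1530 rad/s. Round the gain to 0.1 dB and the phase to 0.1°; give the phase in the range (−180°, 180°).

At s = jω = j1530:
zero (s+762): 762 + j1530 → |·| = √(762²+1530²) = √2921544 ≈ 1709.3, ∠ = arctan(1530/762) ≈ 63.52°
zero (s+1000): 1000 + j1530 → |·| = √(1000²+1530²) = √3340900 ≈ 1827.8, ∠ = arctan(1530/1000) ≈ 56.83°
pole (s+10): 10 + j1530 → |·| = √(10²+1530²) = √2341000 ≈ 1530, ∠ = arctan(1530/10) ≈ 89.63°
pole (s+25): 25 + j1530 → |·| = √(25²+1530²) = √2341525 ≈ 1530.2, ∠ = arctan(1530/25) ≈ 89.06°
pole (s+200): 200 + j1530 → |·| = √(200²+1530²) = √2380900 ≈ 1543, ∠ = arctan(1530/200) ≈ 82.55°
|L| = 5 · 3.1243e+06 / 3.6125e+09 ≈ 0.0043243
Gain = 20 log₁₀(0.0043243) ≈ -47.28 dB
∠L = 120.35° − 261.24° = -140.89°

-47.3 dB, -140.9°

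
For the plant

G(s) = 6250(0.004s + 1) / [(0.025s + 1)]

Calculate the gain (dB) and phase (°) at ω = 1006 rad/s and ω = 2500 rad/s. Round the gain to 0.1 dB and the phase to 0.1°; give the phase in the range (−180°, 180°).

At ω = 1006 rad/s:
zero (1 + j1006·0.004) = 1 + j4.024 → |·| ≈ 4.1464, ∠ ≈ 76.04°
pole (1 + j1006·0.025) = 1 + j25.15 → |·| ≈ 25.17, ∠ ≈ 87.72°
|G| = 6250 · 4.1464 / (25.17) ≈ 1029.6
Gain = 20 log₁₀(1029.6) ≈ 60.25 dB
∠G = (76.04°) − (87.72°) = -11.68°

At ω = 2500 rad/s:
zero (1 + j2500·0.004) = 1 + j10 → |·| ≈ 10.05, ∠ ≈ 84.29°
pole (1 + j2500·0.025) = 1 + j62.5 → |·| ≈ 62.508, ∠ ≈ 89.08°
|G| = 6250 · 10.05 / (62.508) ≈ 1004.9
Gain = 20 log₁₀(1004.9) ≈ 60.04 dB
∠G = (84.29°) − (89.08°) = -4.79°

ω = 1006: 60.3 dB, -11.7°; ω = 2500: 60.0 dB, -4.8°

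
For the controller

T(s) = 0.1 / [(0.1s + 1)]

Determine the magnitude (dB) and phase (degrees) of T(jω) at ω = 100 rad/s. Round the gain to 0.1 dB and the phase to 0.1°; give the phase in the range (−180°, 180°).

-40.0 dB, -84.3°

At ω = 100 rad/s:
pole (1 + j100·0.1) = 1 + j10 → |·| ≈ 10.05, ∠ ≈ 84.29°
|T| = 0.1 · 1 / (10.05) ≈ 0.0099502
Gain = 20 log₁₀(0.0099502) ≈ -40.04 dB
∠T = (0°) − (84.29°) = -84.29°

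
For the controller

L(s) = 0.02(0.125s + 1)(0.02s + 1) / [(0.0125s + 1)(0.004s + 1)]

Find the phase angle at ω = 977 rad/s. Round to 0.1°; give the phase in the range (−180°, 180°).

At ω = 977 rad/s:
zero (1 + j977·0.125) = 1 + j122.125 → |·| ≈ 122.13, ∠ ≈ 89.53°
zero (1 + j977·0.02) = 1 + j19.54 → |·| ≈ 19.566, ∠ ≈ 87.07°
pole (1 + j977·0.0125) = 1 + j12.2125 → |·| ≈ 12.253, ∠ ≈ 85.32°
pole (1 + j977·0.004) = 1 + j3.908 → |·| ≈ 4.0339, ∠ ≈ 75.65°
∠L = (89.53° + 87.07°) − (85.32° + 75.65°) = 15.63°

15.6°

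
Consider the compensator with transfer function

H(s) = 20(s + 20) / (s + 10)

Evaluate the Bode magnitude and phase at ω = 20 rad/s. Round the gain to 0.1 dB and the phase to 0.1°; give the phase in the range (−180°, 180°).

At s = jω = j20:
zero (s+20): 20 + j20 → |·| = √(20²+20²) = √800 ≈ 28.284, ∠ = arctan(20/20) ≈ 45.00°
pole (s+10): 10 + j20 → |·| = √(10²+20²) = √500 ≈ 22.361, ∠ = arctan(20/10) ≈ 63.43°
|H| = 20 · 28.284 / 22.361 ≈ 25.298
Gain = 20 log₁₀(25.298) ≈ 28.06 dB
∠H = 45.00° − 63.43° = -18.43°

28.1 dB, -18.4°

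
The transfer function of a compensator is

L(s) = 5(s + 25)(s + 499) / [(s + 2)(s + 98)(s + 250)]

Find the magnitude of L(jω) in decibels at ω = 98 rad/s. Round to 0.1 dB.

At s = jω = j98:
zero (s+25): 25 + j98 → |·| = √(25²+98²) = √10229 ≈ 101.14, ∠ = arctan(98/25) ≈ 75.69°
zero (s+499): 499 + j98 → |·| = √(499²+98²) = √258605 ≈ 508.53, ∠ = arctan(98/499) ≈ 11.11°
pole (s+2): 2 + j98 → |·| = √(2²+98²) = √9608 ≈ 98.02, ∠ = arctan(98/2) ≈ 88.83°
pole (s+98): 98 + j98 → |·| = √(98²+98²) = √19208 ≈ 138.59, ∠ = arctan(98/98) ≈ 45.00°
pole (s+250): 250 + j98 → |·| = √(250²+98²) = √72104 ≈ 268.52, ∠ = arctan(98/250) ≈ 21.41°
|L| = 5 · 51433 / 3.6477e+06 ≈ 0.070501
Gain = 20 log₁₀(0.070501) ≈ -23.04 dB

-23.0 dB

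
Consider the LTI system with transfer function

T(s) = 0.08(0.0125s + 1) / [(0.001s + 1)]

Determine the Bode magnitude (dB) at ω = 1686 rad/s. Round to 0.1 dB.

-1.3 dB

At ω = 1686 rad/s:
zero (1 + j1686·0.0125) = 1 + j21.075 → |·| ≈ 21.099, ∠ ≈ 87.28°
pole (1 + j1686·0.001) = 1 + j1.686 → |·| ≈ 1.9603, ∠ ≈ 59.33°
|T| = 0.08 · 21.099 / (1.9603) ≈ 0.86105
Gain = 20 log₁₀(0.86105) ≈ -1.30 dB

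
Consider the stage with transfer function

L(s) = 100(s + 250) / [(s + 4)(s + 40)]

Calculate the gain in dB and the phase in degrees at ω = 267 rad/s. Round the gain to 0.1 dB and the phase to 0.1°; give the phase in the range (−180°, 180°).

At s = jω = j267:
zero (s+250): 250 + j267 → |·| = √(250²+267²) = √133789 ≈ 365.77, ∠ = arctan(267/250) ≈ 46.88°
pole (s+4): 4 + j267 → |·| = √(4²+267²) = √71305 ≈ 267.03, ∠ = arctan(267/4) ≈ 89.14°
pole (s+40): 40 + j267 → |·| = √(40²+267²) = √72889 ≈ 269.98, ∠ = arctan(267/40) ≈ 81.48°
|L| = 100 · 365.77 / 72093 ≈ 0.50736
Gain = 20 log₁₀(0.50736) ≈ -5.89 dB
∠L = 46.88° − 170.62° = -123.74°

-5.9 dB, -123.7°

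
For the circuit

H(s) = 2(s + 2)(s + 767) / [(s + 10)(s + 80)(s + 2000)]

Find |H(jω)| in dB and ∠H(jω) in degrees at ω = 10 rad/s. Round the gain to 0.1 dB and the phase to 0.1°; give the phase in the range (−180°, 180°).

-43.3 dB, 27.0°

At s = jω = j10:
zero (s+2): 2 + j10 → |·| = √(2²+10²) = √104 ≈ 10.198, ∠ = arctan(10/2) ≈ 78.69°
zero (s+767): 767 + j10 → |·| = √(767²+10²) = √588389 ≈ 767.07, ∠ = arctan(10/767) ≈ 0.75°
pole (s+10): 10 + j10 → |·| = √(10²+10²) = √200 ≈ 14.142, ∠ = arctan(10/10) ≈ 45.00°
pole (s+80): 80 + j10 → |·| = √(80²+10²) = √6500 ≈ 80.623, ∠ = arctan(10/80) ≈ 7.13°
pole (s+2000): 2000 + j10 → |·| = √(2000²+10²) = √4000100 ≈ 2000, ∠ = arctan(10/2000) ≈ 0.29°
|H| = 2 · 7822.6 / 2.2803e+06 ≈ 0.006861
Gain = 20 log₁₀(0.006861) ≈ -43.27 dB
∠H = 79.44° − 52.42° = 27.02°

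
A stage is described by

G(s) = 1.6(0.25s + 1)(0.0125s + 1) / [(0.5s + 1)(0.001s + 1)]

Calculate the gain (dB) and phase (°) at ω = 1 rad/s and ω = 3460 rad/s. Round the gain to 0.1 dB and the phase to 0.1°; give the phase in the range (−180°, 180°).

ω = 1: 3.4 dB, -11.9°; ω = 3460: 19.7 dB, 14.8°

At ω = 1 rad/s:
zero (1 + j1·0.25) = 1 + j0.25 → |·| ≈ 1.0308, ∠ ≈ 14.04°
zero (1 + j1·0.0125) = 1 + j0.0125 → |·| ≈ 1.0001, ∠ ≈ 0.72°
pole (1 + j1·0.5) = 1 + j0.5 → |·| ≈ 1.118, ∠ ≈ 26.57°
pole (1 + j1·0.001) = 1 + j0.001 → |·| ≈ 1, ∠ ≈ 0.06°
|G| = 1.6 · 1.0308 · 1.0001 / (1.118 · 1) ≈ 1.4754
Gain = 20 log₁₀(1.4754) ≈ 3.38 dB
∠G = (14.04° + 0.72°) − (26.57° + 0.06°) = -11.87°

At ω = 3460 rad/s:
zero (1 + j3460·0.25) = 1 + j865 → |·| ≈ 865, ∠ ≈ 89.93°
zero (1 + j3460·0.0125) = 1 + j43.25 → |·| ≈ 43.262, ∠ ≈ 88.68°
pole (1 + j3460·0.5) = 1 + j1730 → |·| ≈ 1730, ∠ ≈ 89.97°
pole (1 + j3460·0.001) = 1 + j3.46 → |·| ≈ 3.6016, ∠ ≈ 73.88°
|G| = 1.6 · 865 · 43.262 / (1730 · 3.6016) ≈ 9.6095
Gain = 20 log₁₀(9.6095) ≈ 19.65 dB
∠G = (89.93° + 88.68°) − (89.97° + 73.88°) = 14.76°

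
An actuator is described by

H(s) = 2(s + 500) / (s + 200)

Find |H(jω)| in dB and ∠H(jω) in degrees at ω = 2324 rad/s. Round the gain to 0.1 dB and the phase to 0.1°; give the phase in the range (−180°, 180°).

6.2 dB, -7.2°

At s = jω = j2324:
zero (s+500): 500 + j2324 → |·| = √(500²+2324²) = √5650976 ≈ 2377.2, ∠ = arctan(2324/500) ≈ 77.86°
pole (s+200): 200 + j2324 → |·| = √(200²+2324²) = √5440976 ≈ 2332.6, ∠ = arctan(2324/200) ≈ 85.08°
|H| = 2 · 2377.2 / 2332.6 ≈ 2.0382
Gain = 20 log₁₀(2.0382) ≈ 6.18 dB
∠H = 77.86° − 85.08° = -7.22°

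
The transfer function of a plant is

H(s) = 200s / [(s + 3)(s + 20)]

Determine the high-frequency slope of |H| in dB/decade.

-20 dB/decade

Each pole contributes −20 dB/decade at high frequency; each zero contributes +20 dB/decade.
Net: 1 zero(s) − 2 pole(s) → -20 dB/decade.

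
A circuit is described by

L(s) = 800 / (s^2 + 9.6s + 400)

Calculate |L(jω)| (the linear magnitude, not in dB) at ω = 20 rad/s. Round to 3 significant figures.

4.17

At s = jω = j20:
quadratic: (j20)² + 9.6·j20 + 400 = 0 + j192 → |·| ≈ 192, ∠ ≈ 90.00°
|L| = 800 / 192 ≈ 4.1667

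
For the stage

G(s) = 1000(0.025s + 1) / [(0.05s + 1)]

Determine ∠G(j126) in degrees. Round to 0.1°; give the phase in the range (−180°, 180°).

-8.6°

At ω = 126 rad/s:
zero (1 + j126·0.025) = 1 + j3.15 → |·| ≈ 3.3049, ∠ ≈ 72.39°
pole (1 + j126·0.05) = 1 + j6.3 → |·| ≈ 6.3789, ∠ ≈ 80.98°
∠G = (72.39°) − (80.98°) = -8.59°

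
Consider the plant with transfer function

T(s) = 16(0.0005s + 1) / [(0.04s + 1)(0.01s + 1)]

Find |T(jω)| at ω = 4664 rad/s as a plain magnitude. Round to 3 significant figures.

At ω = 4664 rad/s:
zero (1 + j4664·0.0005) = 1 + j2.332 → |·| ≈ 2.5374, ∠ ≈ 66.79°
pole (1 + j4664·0.04) = 1 + j186.56 → |·| ≈ 186.56, ∠ ≈ 89.69°
pole (1 + j4664·0.01) = 1 + j46.64 → |·| ≈ 46.651, ∠ ≈ 88.77°
|T| = 16 · 2.5374 / (186.56 · 46.651) ≈ 0.0046648

0.00466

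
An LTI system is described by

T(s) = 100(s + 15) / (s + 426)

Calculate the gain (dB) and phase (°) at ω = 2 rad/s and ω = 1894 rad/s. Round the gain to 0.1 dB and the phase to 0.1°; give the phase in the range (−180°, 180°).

ω = 2: 11.0 dB, 7.3°; ω = 1894: 39.8 dB, 12.2°

At s = jω = j2:
zero (s+15): 15 + j2 → |·| = √(15²+2²) = √229 ≈ 15.133, ∠ = arctan(2/15) ≈ 7.59°
pole (s+426): 426 + j2 → |·| = √(426²+2²) = √181480 ≈ 426, ∠ = arctan(2/426) ≈ 0.27°
|T| = 100 · 15.133 / 426 ≈ 3.5523
Gain = 20 log₁₀(3.5523) ≈ 11.01 dB
∠T = 7.59° − 0.27° = 7.32°

At s = jω = j1894:
zero (s+15): 15 + j1894 → |·| = √(15²+1894²) = √3587461 ≈ 1894.1, ∠ = arctan(1894/15) ≈ 89.55°
pole (s+426): 426 + j1894 → |·| = √(426²+1894²) = √3768712 ≈ 1941.3, ∠ = arctan(1894/426) ≈ 77.32°
|T| = 100 · 1894.1 / 1941.3 ≈ 97.569
Gain = 20 log₁₀(97.569) ≈ 39.79 dB
∠T = 89.55° − 77.32° = 12.23°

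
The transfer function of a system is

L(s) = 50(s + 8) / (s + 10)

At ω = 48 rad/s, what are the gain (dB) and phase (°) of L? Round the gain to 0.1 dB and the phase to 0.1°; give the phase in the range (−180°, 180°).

At s = jω = j48:
zero (s+8): 8 + j48 → |·| = √(8²+48²) = √2368 ≈ 48.662, ∠ = arctan(48/8) ≈ 80.54°
pole (s+10): 10 + j48 → |·| = √(10²+48²) = √2404 ≈ 49.031, ∠ = arctan(48/10) ≈ 78.23°
|L| = 50 · 48.662 / 49.031 ≈ 49.624
Gain = 20 log₁₀(49.624) ≈ 33.91 dB
∠L = 80.54° − 78.23° = 2.31°

33.9 dB, 2.3°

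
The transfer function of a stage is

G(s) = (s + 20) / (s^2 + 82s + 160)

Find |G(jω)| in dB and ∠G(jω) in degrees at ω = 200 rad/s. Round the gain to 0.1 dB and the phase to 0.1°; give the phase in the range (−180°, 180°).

Substitute s = j200:
Numerator: (j200) + 20 = 20 + j200
Denominator: (j200)^2 + 82(j200) + 160 = -39840 + j16400
|N| = √(20² + 200²) ≈ 201, ∠N ≈ 84.29°
|D| = √(39840² + 16400²) ≈ 43083, ∠D ≈ 157.63°
|G| = 201 / 43083 ≈ 0.0046654
Gain = 20 log₁₀(0.0046654) ≈ -46.62 dB
∠G = 84.29° − 157.63° = -73.34°

-46.6 dB, -73.3°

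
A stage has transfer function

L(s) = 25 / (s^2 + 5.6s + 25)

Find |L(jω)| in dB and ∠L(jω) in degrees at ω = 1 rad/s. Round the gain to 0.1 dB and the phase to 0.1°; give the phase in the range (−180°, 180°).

0.1 dB, -13.1°

At s = jω = j1:
quadratic: (j1)² + 5.6·j1 + 25 = 24 + j5.6 → |·| ≈ 24.645, ∠ ≈ 13.13°
|L| = 25 / 24.645 ≈ 1.0144
Gain = 20 log₁₀(1.0144) ≈ 0.12 dB
∠L = 0.00° − 13.13° = -13.13°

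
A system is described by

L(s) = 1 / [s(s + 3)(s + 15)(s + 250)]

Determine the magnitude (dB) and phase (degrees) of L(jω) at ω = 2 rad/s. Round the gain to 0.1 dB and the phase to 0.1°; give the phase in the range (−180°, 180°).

-88.7 dB, -131.7°

At s = jω = j2:
pole (s+3): 3 + j2 → |·| = √(3²+2²) = √13 ≈ 3.6056, ∠ = arctan(2/3) ≈ 33.69°
pole (s+15): 15 + j2 → |·| = √(15²+2²) = √229 ≈ 15.133, ∠ = arctan(2/15) ≈ 7.59°
pole (s+250): 250 + j2 → |·| = √(250²+2²) = √62504 ≈ 250.01, ∠ = arctan(2/250) ≈ 0.46°
pole at origin: |s| = 2, ∠ = 90.00° (in denominator)
|L| = 1 / 27283 ≈ 3.6653e-05
Gain = 20 log₁₀(3.6653e-05) ≈ -88.72 dB
∠L = 0.00° − 131.74° = -131.74°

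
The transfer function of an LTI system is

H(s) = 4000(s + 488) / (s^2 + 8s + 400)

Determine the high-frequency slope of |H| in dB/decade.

Each pole contributes −20 dB/decade at high frequency; each zero contributes +20 dB/decade.
Net: 1 zero(s) − 2 pole(s) → -20 dB/decade.

-20 dB/decade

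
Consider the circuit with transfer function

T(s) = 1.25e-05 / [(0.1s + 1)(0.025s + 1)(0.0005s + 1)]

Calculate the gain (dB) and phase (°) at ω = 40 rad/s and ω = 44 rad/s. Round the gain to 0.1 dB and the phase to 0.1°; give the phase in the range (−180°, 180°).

At ω = 40 rad/s:
pole (1 + j40·0.1) = 1 + j4 → |·| ≈ 4.1231, ∠ ≈ 75.96°
pole (1 + j40·0.025) = 1 + j1 → |·| ≈ 1.4142, ∠ ≈ 45.00°
pole (1 + j40·0.0005) = 1 + j0.02 → |·| ≈ 1.0002, ∠ ≈ 1.15°
|T| = 1.25e-05 · 1 / (4.1231 · 1.4142 · 1.0002) ≈ 2.1433e-06
Gain = 20 log₁₀(2.1433e-06) ≈ -113.38 dB
∠T = (0°) − (75.96° + 45.00° + 1.15°) = -122.11°

At ω = 44 rad/s:
pole (1 + j44·0.1) = 1 + j4.4 → |·| ≈ 4.5122, ∠ ≈ 77.20°
pole (1 + j44·0.025) = 1 + j1.1 → |·| ≈ 1.4866, ∠ ≈ 47.73°
pole (1 + j44·0.0005) = 1 + j0.022 → |·| ≈ 1.0002, ∠ ≈ 1.26°
|T| = 1.25e-05 · 1 / (4.5122 · 1.4866 · 1.0002) ≈ 1.8631e-06
Gain = 20 log₁₀(1.8631e-06) ≈ -114.60 dB
∠T = (0°) − (77.20° + 47.73° + 1.26°) = -126.19°

ω = 40: -113.4 dB, -122.1°; ω = 44: -114.6 dB, -126.2°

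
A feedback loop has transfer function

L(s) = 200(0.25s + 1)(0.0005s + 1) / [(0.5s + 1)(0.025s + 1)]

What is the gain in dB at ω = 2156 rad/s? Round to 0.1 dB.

At ω = 2156 rad/s:
zero (1 + j2156·0.25) = 1 + j539 → |·| ≈ 539, ∠ ≈ 89.89°
zero (1 + j2156·0.0005) = 1 + j1.078 → |·| ≈ 1.4704, ∠ ≈ 47.15°
pole (1 + j2156·0.5) = 1 + j1078 → |·| ≈ 1078, ∠ ≈ 89.95°
pole (1 + j2156·0.025) = 1 + j53.9 → |·| ≈ 53.909, ∠ ≈ 88.94°
|L| = 200 · 539 · 1.4704 / (1078 · 53.909) ≈ 2.7276
Gain = 20 log₁₀(2.7276) ≈ 8.72 dB

8.7 dB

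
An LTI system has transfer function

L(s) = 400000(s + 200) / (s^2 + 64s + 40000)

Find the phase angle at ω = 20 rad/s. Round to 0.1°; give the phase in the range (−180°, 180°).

3.9°

At s = jω = j20:
zero (s+200): 200 + j20 → |·| = √(200²+20²) = √40400 ≈ 201, ∠ = arctan(20/200) ≈ 5.71°
quadratic: (j20)² + 64·j20 + 40000 = 39600 + j1280 → |·| ≈ 39621, ∠ ≈ 1.85°
∠L = 5.71° − 1.85° = 3.86°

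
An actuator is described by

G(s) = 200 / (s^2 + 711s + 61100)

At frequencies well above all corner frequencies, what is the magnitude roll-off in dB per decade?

-40 dB/decade

Each pole contributes −20 dB/decade at high frequency; each zero contributes +20 dB/decade.
Net: 0 zero(s) − 2 pole(s) → -40 dB/decade.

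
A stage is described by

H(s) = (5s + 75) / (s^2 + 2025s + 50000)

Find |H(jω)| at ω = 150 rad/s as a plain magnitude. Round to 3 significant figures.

Substitute s = j150:
Numerator: 5(j150) + 75 = 75 + j750
Denominator: (j150)^2 + 2025(j150) + 50000 = 27500 + j303750
|N| = √(75² + 750²) ≈ 753.74, ∠N ≈ 84.29°
|D| = √(27500² + 303750²) ≈ 3.0499e+05, ∠D ≈ 84.83°
|H| = 753.74 / 3.0499e+05 ≈ 0.0024714

0.00247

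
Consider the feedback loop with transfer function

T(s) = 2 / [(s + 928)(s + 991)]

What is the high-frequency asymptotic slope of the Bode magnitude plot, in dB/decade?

-40 dB/decade

Each pole contributes −20 dB/decade at high frequency; each zero contributes +20 dB/decade.
Net: 0 zero(s) − 2 pole(s) → -40 dB/decade.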